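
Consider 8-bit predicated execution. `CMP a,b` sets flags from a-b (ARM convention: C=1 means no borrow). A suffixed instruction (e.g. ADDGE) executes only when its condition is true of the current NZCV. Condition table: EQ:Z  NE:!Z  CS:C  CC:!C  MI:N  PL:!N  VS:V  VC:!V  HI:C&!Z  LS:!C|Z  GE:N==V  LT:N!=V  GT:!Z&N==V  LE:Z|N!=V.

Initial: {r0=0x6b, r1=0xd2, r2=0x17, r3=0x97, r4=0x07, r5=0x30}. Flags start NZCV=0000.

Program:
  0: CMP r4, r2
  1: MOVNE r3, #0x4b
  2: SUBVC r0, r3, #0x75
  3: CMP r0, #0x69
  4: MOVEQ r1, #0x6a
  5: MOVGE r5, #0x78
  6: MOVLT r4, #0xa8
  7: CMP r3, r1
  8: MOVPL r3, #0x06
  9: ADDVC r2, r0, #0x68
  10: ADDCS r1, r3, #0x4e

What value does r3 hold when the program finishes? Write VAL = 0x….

[0] flags=1000 → (cmp)
[1] flags=1000 NE?T → r3=0x4b
[2] flags=1000 VC?T → r0=0xd6
[3] flags=0011 → (cmp)
[4] flags=0011 EQ?F → skip
[5] flags=0011 GE?F → skip
[6] flags=0011 LT?T → r4=0xa8
[7] flags=0000 → (cmp)
[8] flags=0000 PL?T → r3=0x06
[9] flags=0000 VC?T → r2=0x3e
[10] flags=0000 CS?F → skip

VAL = 0x06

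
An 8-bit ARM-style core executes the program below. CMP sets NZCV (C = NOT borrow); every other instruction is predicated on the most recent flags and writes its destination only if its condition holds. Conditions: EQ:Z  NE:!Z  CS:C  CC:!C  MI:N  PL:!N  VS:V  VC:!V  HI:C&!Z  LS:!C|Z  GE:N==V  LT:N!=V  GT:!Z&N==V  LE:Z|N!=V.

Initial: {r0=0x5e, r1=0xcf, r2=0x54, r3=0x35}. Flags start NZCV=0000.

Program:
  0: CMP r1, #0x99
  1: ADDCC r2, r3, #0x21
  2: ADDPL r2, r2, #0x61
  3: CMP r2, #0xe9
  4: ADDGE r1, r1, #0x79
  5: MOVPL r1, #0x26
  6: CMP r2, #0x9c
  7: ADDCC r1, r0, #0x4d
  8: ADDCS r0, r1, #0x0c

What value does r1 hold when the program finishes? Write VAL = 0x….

0: ✓ CMP  NZCV=0010
1: · ADDCC
2: ✓ ADDPL  r2←0xb5
3: ✓ CMP  NZCV=1000
4: · ADDGE
5: · MOVPL
6: ✓ CMP  NZCV=0010
7: · ADDCC
8: ✓ ADDCS  r0←0xdb

VAL = 0xcf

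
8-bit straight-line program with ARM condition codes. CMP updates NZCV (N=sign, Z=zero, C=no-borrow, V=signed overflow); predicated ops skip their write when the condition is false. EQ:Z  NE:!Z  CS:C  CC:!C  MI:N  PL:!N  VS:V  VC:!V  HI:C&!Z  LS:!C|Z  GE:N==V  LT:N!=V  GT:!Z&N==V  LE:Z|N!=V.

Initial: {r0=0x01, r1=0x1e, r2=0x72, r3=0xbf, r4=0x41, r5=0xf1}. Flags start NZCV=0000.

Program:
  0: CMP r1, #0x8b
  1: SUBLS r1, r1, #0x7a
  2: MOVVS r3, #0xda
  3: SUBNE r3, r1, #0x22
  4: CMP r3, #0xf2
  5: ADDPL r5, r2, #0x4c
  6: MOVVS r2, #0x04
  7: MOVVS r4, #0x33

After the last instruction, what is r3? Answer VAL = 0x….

0: ✓ CMP  NZCV=1001
1: ✓ SUBLS  r1←0xa4
2: ✓ MOVVS  r3←0xda
3: ✓ SUBNE  r3←0x82
4: ✓ CMP  NZCV=1000
5: · ADDPL
6: · MOVVS
7: · MOVVS

VAL = 0x82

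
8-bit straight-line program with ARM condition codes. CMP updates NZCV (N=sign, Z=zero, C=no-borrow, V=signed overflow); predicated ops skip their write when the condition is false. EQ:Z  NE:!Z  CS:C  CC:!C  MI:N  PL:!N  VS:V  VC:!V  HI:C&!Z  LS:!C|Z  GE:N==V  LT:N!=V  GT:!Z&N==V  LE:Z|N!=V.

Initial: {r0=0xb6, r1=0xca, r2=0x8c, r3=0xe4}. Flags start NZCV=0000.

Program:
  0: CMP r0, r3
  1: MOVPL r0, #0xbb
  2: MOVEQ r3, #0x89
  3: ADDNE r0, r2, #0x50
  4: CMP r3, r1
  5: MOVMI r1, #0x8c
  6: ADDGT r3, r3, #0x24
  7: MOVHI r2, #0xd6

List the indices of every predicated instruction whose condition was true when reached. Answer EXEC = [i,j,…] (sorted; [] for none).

EXEC = [3,6,7]

0: ✓ CMP  NZCV=1000
1: · MOVPL
2: · MOVEQ
3: ✓ ADDNE  r0←0xdc
4: ✓ CMP  NZCV=0010
5: · MOVMI
6: ✓ ADDGT  r3←0x08
7: ✓ MOVHI  r2←0xd6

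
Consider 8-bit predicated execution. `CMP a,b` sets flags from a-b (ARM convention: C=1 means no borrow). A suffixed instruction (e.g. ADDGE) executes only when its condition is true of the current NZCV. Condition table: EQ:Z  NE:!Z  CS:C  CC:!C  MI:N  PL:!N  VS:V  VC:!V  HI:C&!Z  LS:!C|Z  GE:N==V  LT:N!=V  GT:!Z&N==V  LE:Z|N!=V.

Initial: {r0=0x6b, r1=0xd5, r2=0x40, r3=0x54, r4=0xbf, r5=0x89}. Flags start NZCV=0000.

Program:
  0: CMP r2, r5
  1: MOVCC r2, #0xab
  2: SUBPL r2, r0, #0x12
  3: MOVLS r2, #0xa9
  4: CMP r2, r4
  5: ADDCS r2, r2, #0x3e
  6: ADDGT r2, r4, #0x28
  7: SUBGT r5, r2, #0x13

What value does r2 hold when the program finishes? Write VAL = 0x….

VAL = 0xa9

[0] flags=1001 → (cmp)
[1] flags=1001 CC?T → r2=0xab
[2] flags=1001 PL?F → skip
[3] flags=1001 LS?T → r2=0xa9
[4] flags=1000 → (cmp)
[5] flags=1000 CS?F → skip
[6] flags=1000 GT?F → skip
[7] flags=1000 GT?F → skip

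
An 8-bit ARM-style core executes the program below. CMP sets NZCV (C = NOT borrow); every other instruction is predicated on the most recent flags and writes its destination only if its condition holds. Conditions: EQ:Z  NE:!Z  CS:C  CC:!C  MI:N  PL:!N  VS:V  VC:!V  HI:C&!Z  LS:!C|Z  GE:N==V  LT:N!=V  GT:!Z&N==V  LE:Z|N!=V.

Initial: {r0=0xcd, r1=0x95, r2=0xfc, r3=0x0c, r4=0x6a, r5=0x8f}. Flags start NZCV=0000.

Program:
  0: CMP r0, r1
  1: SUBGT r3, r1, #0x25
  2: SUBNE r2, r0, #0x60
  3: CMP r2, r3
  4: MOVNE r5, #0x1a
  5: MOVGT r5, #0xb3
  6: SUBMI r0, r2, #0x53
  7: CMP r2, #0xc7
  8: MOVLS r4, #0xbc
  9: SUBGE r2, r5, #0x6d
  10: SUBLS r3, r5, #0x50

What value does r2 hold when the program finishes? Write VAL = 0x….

VAL = 0xad

[0] flags=0010 → (cmp)
[1] flags=0010 GT?T → r3=0x70
[2] flags=0010 NE?T → r2=0x6d
[3] flags=1000 → (cmp)
[4] flags=1000 NE?T → r5=0x1a
[5] flags=1000 GT?F → skip
[6] flags=1000 MI?T → r0=0x1a
[7] flags=1001 → (cmp)
[8] flags=1001 LS?T → r4=0xbc
[9] flags=1001 GE?T → r2=0xad
[10] flags=1001 LS?T → r3=0xca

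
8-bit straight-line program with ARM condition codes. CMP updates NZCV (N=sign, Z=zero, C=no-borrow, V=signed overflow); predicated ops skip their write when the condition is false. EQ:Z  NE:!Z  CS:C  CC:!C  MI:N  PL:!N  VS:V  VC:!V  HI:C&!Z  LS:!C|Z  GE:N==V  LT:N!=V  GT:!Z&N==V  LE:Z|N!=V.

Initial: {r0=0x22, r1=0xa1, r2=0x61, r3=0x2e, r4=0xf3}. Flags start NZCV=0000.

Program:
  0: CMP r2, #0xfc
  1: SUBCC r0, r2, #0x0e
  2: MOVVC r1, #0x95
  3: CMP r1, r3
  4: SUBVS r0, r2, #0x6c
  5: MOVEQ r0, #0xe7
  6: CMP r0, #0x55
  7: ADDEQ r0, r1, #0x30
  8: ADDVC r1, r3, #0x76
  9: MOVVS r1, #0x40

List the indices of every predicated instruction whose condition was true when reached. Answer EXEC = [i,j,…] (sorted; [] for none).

EXEC = [1,2,4,8]

[0] flags=0000 → (cmp)
[1] flags=0000 CC?T → r0=0x53
[2] flags=0000 VC?T → r1=0x95
[3] flags=0011 → (cmp)
[4] flags=0011 VS?T → r0=0xf5
[5] flags=0011 EQ?F → skip
[6] flags=1010 → (cmp)
[7] flags=1010 EQ?F → skip
[8] flags=1010 VC?T → r1=0xa4
[9] flags=1010 VS?F → skip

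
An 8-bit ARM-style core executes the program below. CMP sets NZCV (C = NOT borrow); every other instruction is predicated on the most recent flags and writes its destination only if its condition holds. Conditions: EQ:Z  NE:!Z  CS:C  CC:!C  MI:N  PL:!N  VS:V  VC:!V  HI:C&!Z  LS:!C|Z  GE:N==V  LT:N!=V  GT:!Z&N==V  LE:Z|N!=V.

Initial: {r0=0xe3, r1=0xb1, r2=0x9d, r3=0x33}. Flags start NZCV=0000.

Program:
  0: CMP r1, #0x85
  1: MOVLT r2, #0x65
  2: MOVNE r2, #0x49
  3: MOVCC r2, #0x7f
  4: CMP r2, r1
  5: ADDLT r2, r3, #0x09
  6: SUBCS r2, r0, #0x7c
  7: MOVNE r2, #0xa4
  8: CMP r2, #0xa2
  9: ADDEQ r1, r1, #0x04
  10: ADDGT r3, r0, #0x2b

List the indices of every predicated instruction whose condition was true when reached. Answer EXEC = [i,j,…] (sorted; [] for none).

0: ✓ CMP  NZCV=0010
1: · MOVLT
2: ✓ MOVNE  r2←0x49
3: · MOVCC
4: ✓ CMP  NZCV=1001
5: · ADDLT
6: · SUBCS
7: ✓ MOVNE  r2←0xa4
8: ✓ CMP  NZCV=0010
9: · ADDEQ
10: ✓ ADDGT  r3←0x0e

EXEC = [2,7,10]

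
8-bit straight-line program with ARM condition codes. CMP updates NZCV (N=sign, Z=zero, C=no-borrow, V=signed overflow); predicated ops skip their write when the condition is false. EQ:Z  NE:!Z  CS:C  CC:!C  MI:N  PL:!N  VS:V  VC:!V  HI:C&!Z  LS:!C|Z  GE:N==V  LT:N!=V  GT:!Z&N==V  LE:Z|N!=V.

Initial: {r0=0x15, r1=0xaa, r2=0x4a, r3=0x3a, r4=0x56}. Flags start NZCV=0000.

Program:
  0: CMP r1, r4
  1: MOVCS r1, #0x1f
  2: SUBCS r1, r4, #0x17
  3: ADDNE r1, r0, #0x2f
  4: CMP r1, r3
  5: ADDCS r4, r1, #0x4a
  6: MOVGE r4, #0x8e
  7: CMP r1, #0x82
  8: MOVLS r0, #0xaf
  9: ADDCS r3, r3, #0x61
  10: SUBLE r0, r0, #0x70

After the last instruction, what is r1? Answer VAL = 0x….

VAL = 0x44

[0] flags=0011 → (cmp)
[1] flags=0011 CS?T → r1=0x1f
[2] flags=0011 CS?T → r1=0x3f
[3] flags=0011 NE?T → r1=0x44
[4] flags=0010 → (cmp)
[5] flags=0010 CS?T → r4=0x8e
[6] flags=0010 GE?T → r4=0x8e
[7] flags=1001 → (cmp)
[8] flags=1001 LS?T → r0=0xaf
[9] flags=1001 CS?F → skip
[10] flags=1001 LE?F → skip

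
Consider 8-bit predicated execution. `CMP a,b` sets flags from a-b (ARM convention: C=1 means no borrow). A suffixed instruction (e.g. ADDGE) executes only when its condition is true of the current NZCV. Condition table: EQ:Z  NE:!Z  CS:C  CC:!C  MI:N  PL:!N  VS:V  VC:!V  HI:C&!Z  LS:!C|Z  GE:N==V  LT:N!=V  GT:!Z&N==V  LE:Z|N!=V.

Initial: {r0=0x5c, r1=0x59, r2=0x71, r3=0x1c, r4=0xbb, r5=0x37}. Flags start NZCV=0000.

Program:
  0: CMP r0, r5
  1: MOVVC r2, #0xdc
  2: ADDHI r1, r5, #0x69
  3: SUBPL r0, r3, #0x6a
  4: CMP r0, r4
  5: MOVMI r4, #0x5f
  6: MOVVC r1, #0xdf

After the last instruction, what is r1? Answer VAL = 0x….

VAL = 0xdf

0: ✓ CMP  NZCV=0010
1: ✓ MOVVC  r2←0xdc
2: ✓ ADDHI  r1←0xa0
3: ✓ SUBPL  r0←0xb2
4: ✓ CMP  NZCV=1000
5: ✓ MOVMI  r4←0x5f
6: ✓ MOVVC  r1←0xdf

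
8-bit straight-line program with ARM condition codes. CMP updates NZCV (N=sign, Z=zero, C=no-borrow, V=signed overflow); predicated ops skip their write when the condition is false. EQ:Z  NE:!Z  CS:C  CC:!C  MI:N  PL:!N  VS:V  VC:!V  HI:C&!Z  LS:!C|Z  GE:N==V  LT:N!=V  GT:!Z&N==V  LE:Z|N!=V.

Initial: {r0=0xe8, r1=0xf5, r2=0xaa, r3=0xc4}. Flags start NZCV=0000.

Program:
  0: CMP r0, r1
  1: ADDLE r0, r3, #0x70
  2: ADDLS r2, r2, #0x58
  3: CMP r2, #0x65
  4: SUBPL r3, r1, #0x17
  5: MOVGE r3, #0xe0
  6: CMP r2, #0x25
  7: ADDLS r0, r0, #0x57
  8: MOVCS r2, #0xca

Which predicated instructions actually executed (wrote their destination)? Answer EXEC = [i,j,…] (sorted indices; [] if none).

EXEC = [1,2,7]

[0] flags=1000 → (cmp)
[1] flags=1000 LE?T → r0=0x34
[2] flags=1000 LS?T → r2=0x02
[3] flags=1000 → (cmp)
[4] flags=1000 PL?F → skip
[5] flags=1000 GE?F → skip
[6] flags=1000 → (cmp)
[7] flags=1000 LS?T → r0=0x8b
[8] flags=1000 CS?F → skip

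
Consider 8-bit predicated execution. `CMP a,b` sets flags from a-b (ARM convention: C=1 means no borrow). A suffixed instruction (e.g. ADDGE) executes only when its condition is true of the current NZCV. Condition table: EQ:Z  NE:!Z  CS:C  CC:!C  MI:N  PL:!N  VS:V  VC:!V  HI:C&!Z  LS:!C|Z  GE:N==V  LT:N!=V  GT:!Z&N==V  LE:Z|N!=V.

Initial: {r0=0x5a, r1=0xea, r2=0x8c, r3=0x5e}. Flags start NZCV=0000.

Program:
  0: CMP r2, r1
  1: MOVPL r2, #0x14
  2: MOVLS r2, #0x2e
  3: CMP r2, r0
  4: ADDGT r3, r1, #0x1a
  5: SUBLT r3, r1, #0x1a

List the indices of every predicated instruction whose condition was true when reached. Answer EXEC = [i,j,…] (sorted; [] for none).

[0] flags=1000 → (cmp)
[1] flags=1000 PL?F → skip
[2] flags=1000 LS?T → r2=0x2e
[3] flags=1000 → (cmp)
[4] flags=1000 GT?F → skip
[5] flags=1000 LT?T → r3=0xd0

EXEC = [2,5]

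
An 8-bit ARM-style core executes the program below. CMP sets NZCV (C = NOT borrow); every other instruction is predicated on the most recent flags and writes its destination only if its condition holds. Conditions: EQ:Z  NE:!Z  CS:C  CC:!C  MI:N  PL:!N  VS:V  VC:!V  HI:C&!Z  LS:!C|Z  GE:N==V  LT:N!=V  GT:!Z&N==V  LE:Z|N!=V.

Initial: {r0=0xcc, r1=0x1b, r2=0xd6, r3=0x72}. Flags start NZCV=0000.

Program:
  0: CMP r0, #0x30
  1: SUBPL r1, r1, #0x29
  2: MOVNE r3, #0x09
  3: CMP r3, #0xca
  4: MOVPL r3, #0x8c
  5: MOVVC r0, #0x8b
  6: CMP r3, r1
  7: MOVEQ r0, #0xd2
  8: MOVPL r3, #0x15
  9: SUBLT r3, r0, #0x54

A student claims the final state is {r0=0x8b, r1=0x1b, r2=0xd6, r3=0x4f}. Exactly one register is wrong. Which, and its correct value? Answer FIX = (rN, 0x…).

FIX = (r3, 0x37)

0: ✓ CMP  NZCV=1010
1: · SUBPL
2: ✓ MOVNE  r3←0x09
3: ✓ CMP  NZCV=0000
4: ✓ MOVPL  r3←0x8c
5: ✓ MOVVC  r0←0x8b
6: ✓ CMP  NZCV=0011
7: · MOVEQ
8: ✓ MOVPL  r3←0x15
9: ✓ SUBLT  r3←0x37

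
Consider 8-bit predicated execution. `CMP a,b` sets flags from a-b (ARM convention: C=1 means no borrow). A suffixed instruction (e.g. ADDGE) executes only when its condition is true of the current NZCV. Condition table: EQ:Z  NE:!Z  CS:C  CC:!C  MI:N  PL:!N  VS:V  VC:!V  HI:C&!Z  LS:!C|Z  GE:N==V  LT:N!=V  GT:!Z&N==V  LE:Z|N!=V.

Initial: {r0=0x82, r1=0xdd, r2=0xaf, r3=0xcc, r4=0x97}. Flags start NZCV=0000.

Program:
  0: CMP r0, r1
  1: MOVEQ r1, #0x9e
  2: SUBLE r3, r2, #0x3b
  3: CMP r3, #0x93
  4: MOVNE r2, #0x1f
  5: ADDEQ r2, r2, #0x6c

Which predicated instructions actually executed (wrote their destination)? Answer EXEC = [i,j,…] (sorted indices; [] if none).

[0] flags=1000 → (cmp)
[1] flags=1000 EQ?F → skip
[2] flags=1000 LE?T → r3=0x74
[3] flags=1001 → (cmp)
[4] flags=1001 NE?T → r2=0x1f
[5] flags=1001 EQ?F → skip

EXEC = [2,4]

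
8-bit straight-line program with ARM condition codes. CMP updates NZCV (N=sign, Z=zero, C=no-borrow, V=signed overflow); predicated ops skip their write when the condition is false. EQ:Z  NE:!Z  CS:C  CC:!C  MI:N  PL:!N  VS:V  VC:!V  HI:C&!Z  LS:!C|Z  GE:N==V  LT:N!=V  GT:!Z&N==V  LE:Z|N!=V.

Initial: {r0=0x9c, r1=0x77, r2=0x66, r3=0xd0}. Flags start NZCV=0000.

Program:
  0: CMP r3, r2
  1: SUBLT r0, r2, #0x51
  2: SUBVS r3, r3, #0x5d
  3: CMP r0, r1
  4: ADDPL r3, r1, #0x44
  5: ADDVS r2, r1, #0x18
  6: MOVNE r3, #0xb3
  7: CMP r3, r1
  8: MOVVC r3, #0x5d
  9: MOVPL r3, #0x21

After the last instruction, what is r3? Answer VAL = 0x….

VAL = 0x21

[0] flags=0011 → (cmp)
[1] flags=0011 LT?T → r0=0x15
[2] flags=0011 VS?T → r3=0x73
[3] flags=1000 → (cmp)
[4] flags=1000 PL?F → skip
[5] flags=1000 VS?F → skip
[6] flags=1000 NE?T → r3=0xb3
[7] flags=0011 → (cmp)
[8] flags=0011 VC?F → skip
[9] flags=0011 PL?T → r3=0x21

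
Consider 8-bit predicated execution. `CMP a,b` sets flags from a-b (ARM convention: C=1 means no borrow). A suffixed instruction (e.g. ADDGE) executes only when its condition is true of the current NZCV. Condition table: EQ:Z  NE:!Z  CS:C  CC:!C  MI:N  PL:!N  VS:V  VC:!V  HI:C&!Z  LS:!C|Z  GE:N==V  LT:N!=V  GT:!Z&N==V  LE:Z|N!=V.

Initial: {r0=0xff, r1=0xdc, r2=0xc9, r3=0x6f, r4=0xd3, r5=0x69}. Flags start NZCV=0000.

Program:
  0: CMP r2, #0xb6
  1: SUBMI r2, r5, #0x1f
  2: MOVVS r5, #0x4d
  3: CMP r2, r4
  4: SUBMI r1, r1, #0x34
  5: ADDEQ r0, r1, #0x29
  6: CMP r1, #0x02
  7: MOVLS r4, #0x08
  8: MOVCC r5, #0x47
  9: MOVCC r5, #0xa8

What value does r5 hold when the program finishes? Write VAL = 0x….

0: ✓ CMP  NZCV=0010
1: · SUBMI
2: · MOVVS
3: ✓ CMP  NZCV=1000
4: ✓ SUBMI  r1←0xa8
5: · ADDEQ
6: ✓ CMP  NZCV=1010
7: · MOVLS
8: · MOVCC
9: · MOVCC

VAL = 0x69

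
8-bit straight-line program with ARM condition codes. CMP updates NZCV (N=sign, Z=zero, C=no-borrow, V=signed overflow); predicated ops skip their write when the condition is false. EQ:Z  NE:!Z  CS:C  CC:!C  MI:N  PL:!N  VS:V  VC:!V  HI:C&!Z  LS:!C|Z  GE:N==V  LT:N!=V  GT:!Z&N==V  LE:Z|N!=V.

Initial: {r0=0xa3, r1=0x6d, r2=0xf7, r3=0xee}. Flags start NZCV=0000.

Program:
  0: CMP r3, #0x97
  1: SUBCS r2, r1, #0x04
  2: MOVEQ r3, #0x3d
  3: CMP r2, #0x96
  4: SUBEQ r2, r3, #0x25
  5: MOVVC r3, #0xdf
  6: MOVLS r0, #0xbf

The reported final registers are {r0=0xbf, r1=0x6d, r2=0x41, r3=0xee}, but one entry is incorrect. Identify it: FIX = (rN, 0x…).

FIX = (r2, 0x69)

0: ✓ CMP  NZCV=0010
1: ✓ SUBCS  r2←0x69
2: · MOVEQ
3: ✓ CMP  NZCV=1001
4: · SUBEQ
5: · MOVVC
6: ✓ MOVLS  r0←0xbf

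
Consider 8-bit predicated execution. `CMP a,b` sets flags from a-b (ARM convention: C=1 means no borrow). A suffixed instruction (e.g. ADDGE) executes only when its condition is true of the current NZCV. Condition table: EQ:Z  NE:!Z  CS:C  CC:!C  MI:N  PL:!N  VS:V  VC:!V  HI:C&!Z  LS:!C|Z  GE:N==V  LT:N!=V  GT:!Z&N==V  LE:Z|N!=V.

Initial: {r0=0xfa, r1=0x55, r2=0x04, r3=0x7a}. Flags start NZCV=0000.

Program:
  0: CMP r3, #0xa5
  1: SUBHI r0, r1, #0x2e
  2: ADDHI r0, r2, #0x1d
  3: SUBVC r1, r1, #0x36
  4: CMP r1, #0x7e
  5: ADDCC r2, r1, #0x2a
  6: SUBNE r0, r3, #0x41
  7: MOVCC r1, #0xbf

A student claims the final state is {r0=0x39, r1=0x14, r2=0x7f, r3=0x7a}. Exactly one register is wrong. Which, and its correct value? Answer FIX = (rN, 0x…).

0: ✓ CMP  NZCV=1001
1: · SUBHI
2: · ADDHI
3: · SUBVC
4: ✓ CMP  NZCV=1000
5: ✓ ADDCC  r2←0x7f
6: ✓ SUBNE  r0←0x39
7: ✓ MOVCC  r1←0xbf

FIX = (r1, 0xbf)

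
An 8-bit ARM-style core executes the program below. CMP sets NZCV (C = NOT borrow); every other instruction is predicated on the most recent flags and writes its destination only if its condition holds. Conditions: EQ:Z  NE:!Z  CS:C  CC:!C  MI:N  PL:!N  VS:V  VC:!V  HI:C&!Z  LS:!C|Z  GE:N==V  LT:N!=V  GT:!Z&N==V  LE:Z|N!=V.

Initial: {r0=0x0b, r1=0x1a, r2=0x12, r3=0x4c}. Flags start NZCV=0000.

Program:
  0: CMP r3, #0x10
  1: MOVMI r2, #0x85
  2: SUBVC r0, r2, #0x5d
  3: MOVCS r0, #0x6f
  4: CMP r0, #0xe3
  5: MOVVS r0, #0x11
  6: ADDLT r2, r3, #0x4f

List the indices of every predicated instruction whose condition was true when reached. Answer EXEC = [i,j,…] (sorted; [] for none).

[0] flags=0010 → (cmp)
[1] flags=0010 MI?F → skip
[2] flags=0010 VC?T → r0=0xb5
[3] flags=0010 CS?T → r0=0x6f
[4] flags=1001 → (cmp)
[5] flags=1001 VS?T → r0=0x11
[6] flags=1001 LT?F → skip

EXEC = [2,3,5]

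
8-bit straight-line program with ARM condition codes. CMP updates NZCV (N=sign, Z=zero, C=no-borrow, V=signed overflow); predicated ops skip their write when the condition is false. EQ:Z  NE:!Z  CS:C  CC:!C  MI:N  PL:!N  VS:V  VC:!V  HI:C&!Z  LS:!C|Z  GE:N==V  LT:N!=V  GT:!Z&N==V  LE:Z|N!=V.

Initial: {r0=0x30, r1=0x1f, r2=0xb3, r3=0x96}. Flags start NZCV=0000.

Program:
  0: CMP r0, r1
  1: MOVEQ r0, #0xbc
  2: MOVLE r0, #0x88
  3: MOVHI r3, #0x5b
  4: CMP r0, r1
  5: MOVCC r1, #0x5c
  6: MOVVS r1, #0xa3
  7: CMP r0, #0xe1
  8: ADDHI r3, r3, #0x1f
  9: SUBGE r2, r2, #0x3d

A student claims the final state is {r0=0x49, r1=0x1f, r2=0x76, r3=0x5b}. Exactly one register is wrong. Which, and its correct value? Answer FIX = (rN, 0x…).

FIX = (r0, 0x30)

0: ✓ CMP  NZCV=0010
1: · MOVEQ
2: · MOVLE
3: ✓ MOVHI  r3←0x5b
4: ✓ CMP  NZCV=0010
5: · MOVCC
6: · MOVVS
7: ✓ CMP  NZCV=0000
8: · ADDHI
9: ✓ SUBGE  r2←0x76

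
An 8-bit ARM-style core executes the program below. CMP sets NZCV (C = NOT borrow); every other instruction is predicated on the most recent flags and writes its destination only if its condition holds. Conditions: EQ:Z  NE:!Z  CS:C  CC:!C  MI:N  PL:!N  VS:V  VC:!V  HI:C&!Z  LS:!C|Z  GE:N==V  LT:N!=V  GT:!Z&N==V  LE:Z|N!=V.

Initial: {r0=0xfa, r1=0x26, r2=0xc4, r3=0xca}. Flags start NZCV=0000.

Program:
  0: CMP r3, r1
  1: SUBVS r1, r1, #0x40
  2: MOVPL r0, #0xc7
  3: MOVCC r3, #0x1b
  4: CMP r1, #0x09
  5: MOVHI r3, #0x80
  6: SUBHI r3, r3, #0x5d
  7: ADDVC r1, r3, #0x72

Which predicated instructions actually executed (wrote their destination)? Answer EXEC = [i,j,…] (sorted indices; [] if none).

EXEC = [5,6,7]

0: ✓ CMP  NZCV=1010
1: · SUBVS
2: · MOVPL
3: · MOVCC
4: ✓ CMP  NZCV=0010
5: ✓ MOVHI  r3←0x80
6: ✓ SUBHI  r3←0x23
7: ✓ ADDVC  r1←0x95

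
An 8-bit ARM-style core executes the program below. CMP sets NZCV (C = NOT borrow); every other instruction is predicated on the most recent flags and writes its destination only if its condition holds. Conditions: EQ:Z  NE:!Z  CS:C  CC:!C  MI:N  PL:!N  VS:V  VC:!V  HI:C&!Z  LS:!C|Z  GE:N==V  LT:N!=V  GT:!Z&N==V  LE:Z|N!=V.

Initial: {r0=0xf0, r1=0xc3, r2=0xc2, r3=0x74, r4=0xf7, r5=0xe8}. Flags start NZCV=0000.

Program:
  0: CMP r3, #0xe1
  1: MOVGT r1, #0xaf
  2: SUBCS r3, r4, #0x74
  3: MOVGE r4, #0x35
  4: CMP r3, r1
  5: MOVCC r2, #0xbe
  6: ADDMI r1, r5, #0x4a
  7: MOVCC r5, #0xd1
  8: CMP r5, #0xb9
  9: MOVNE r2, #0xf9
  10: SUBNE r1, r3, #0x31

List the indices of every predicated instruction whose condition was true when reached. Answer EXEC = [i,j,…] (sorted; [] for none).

EXEC = [1,3,5,6,7,9,10]

0: ✓ CMP  NZCV=1001
1: ✓ MOVGT  r1←0xaf
2: · SUBCS
3: ✓ MOVGE  r4←0x35
4: ✓ CMP  NZCV=1001
5: ✓ MOVCC  r2←0xbe
6: ✓ ADDMI  r1←0x32
7: ✓ MOVCC  r5←0xd1
8: ✓ CMP  NZCV=0010
9: ✓ MOVNE  r2←0xf9
10: ✓ SUBNE  r1←0x43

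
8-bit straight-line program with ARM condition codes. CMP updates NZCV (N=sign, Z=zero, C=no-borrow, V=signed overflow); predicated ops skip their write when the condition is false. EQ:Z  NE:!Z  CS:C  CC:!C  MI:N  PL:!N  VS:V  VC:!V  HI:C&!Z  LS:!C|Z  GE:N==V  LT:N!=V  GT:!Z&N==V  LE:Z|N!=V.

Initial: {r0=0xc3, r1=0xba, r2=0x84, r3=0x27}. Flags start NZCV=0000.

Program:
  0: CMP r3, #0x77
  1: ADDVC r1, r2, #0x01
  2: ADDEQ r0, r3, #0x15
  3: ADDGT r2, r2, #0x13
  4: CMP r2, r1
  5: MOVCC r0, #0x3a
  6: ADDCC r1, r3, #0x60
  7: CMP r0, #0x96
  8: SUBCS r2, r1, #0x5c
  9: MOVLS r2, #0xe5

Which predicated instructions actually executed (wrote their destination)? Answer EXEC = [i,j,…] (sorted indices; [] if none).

EXEC = [1,5,6,9]

0: ✓ CMP  NZCV=1000
1: ✓ ADDVC  r1←0x85
2: · ADDEQ
3: · ADDGT
4: ✓ CMP  NZCV=1000
5: ✓ MOVCC  r0←0x3a
6: ✓ ADDCC  r1←0x87
7: ✓ CMP  NZCV=1001
8: · SUBCS
9: ✓ MOVLS  r2←0xe5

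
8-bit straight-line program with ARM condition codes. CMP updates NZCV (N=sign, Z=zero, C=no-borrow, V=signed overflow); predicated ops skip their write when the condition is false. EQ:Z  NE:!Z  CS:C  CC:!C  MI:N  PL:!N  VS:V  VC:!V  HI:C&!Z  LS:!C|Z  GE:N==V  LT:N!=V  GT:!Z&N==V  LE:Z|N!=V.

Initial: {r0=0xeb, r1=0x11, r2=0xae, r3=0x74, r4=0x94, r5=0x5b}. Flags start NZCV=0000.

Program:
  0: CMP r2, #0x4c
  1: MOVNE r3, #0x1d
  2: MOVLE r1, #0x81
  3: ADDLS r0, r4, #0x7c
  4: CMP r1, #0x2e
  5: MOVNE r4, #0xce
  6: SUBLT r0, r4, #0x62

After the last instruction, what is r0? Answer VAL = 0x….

[0] flags=0011 → (cmp)
[1] flags=0011 NE?T → r3=0x1d
[2] flags=0011 LE?T → r1=0x81
[3] flags=0011 LS?F → skip
[4] flags=0011 → (cmp)
[5] flags=0011 NE?T → r4=0xce
[6] flags=0011 LT?T → r0=0x6c

VAL = 0x6c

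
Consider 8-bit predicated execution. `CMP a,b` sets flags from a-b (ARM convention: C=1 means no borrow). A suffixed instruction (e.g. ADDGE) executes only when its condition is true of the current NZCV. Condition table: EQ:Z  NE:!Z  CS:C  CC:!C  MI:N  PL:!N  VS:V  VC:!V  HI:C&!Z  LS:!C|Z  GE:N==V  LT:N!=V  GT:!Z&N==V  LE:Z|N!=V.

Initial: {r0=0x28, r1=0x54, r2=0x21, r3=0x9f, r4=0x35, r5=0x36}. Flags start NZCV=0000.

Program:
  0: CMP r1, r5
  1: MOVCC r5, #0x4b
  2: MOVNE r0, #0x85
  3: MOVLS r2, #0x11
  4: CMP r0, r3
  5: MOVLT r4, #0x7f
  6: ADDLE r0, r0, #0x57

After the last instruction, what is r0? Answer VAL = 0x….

VAL = 0xdc

[0] flags=0010 → (cmp)
[1] flags=0010 CC?F → skip
[2] flags=0010 NE?T → r0=0x85
[3] flags=0010 LS?F → skip
[4] flags=1000 → (cmp)
[5] flags=1000 LT?T → r4=0x7f
[6] flags=1000 LE?T → r0=0xdc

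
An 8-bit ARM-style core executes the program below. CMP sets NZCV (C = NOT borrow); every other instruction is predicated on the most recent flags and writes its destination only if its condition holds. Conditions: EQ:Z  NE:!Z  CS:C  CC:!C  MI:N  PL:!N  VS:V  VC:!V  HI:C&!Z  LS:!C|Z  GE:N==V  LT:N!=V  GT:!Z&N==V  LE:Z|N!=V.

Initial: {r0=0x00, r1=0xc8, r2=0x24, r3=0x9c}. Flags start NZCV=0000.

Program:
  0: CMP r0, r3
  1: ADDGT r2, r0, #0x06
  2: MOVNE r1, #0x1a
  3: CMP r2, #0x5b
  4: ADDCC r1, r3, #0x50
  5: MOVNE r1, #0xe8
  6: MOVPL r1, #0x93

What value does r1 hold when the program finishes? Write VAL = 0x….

[0] flags=0000 → (cmp)
[1] flags=0000 GT?T → r2=0x06
[2] flags=0000 NE?T → r1=0x1a
[3] flags=1000 → (cmp)
[4] flags=1000 CC?T → r1=0xec
[5] flags=1000 NE?T → r1=0xe8
[6] flags=1000 PL?F → skip

VAL = 0xe8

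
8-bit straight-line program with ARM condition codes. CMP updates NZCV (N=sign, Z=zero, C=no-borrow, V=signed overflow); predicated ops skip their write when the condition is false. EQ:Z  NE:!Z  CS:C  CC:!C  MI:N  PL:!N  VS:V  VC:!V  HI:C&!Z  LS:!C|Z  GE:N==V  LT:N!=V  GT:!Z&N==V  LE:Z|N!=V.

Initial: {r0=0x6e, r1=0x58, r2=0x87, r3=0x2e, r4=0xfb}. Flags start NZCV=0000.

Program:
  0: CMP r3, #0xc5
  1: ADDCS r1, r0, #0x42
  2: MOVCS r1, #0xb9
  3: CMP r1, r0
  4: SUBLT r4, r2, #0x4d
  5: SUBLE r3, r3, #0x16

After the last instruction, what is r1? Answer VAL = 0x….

VAL = 0x58

0: ✓ CMP  NZCV=0000
1: · ADDCS
2: · MOVCS
3: ✓ CMP  NZCV=1000
4: ✓ SUBLT  r4←0x3a
5: ✓ SUBLE  r3←0x18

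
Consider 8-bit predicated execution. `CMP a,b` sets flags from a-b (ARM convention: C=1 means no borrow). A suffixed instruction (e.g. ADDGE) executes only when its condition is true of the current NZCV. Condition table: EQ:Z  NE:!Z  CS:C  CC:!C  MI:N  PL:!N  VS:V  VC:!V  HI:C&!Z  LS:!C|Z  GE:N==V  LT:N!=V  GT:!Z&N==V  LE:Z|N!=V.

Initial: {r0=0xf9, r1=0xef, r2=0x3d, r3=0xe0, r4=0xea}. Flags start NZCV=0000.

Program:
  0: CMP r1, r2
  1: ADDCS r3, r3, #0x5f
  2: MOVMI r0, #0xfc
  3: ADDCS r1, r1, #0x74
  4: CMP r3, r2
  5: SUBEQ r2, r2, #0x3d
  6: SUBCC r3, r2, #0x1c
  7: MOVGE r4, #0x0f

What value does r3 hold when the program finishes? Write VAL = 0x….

[0] flags=1010 → (cmp)
[1] flags=1010 CS?T → r3=0x3f
[2] flags=1010 MI?T → r0=0xfc
[3] flags=1010 CS?T → r1=0x63
[4] flags=0010 → (cmp)
[5] flags=0010 EQ?F → skip
[6] flags=0010 CC?F → skip
[7] flags=0010 GE?T → r4=0x0f

VAL = 0x3f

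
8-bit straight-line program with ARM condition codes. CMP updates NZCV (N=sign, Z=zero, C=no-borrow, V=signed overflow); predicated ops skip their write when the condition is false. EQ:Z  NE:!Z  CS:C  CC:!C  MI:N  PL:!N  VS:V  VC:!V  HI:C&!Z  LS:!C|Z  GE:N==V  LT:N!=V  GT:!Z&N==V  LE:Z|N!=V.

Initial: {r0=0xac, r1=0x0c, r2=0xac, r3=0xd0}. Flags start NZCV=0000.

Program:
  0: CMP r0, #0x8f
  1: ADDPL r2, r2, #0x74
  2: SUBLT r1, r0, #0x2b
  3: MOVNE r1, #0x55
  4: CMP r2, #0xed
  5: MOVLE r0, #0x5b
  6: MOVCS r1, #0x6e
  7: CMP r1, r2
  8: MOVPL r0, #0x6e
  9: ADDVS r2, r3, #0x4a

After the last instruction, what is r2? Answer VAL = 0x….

[0] flags=0010 → (cmp)
[1] flags=0010 PL?T → r2=0x20
[2] flags=0010 LT?F → skip
[3] flags=0010 NE?T → r1=0x55
[4] flags=0000 → (cmp)
[5] flags=0000 LE?F → skip
[6] flags=0000 CS?F → skip
[7] flags=0010 → (cmp)
[8] flags=0010 PL?T → r0=0x6e
[9] flags=0010 VS?F → skip

VAL = 0x20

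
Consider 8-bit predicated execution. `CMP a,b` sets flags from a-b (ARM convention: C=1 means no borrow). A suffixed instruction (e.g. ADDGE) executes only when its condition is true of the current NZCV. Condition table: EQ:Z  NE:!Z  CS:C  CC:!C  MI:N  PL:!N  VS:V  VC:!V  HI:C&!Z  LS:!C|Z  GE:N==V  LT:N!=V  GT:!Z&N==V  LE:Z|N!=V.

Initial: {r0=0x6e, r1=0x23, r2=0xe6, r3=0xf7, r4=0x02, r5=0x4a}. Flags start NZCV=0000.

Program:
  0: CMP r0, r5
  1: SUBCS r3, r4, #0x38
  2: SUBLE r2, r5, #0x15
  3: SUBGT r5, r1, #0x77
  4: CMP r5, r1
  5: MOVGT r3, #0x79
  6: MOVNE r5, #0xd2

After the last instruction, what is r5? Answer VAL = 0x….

VAL = 0xd2

[0] flags=0010 → (cmp)
[1] flags=0010 CS?T → r3=0xca
[2] flags=0010 LE?F → skip
[3] flags=0010 GT?T → r5=0xac
[4] flags=1010 → (cmp)
[5] flags=1010 GT?F → skip
[6] flags=1010 NE?T → r5=0xd2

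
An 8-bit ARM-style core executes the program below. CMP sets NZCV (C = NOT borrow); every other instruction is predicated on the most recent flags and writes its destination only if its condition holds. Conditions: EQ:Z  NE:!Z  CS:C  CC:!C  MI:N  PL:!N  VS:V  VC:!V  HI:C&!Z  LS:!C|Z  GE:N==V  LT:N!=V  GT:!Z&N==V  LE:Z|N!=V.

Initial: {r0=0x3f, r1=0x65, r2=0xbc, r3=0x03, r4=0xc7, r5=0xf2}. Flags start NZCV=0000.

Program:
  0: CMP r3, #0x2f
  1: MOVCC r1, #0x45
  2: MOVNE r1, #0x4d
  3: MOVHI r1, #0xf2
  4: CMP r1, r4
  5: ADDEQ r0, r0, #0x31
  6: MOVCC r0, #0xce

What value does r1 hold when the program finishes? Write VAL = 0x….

VAL = 0x4d

0: ✓ CMP  NZCV=1000
1: ✓ MOVCC  r1←0x45
2: ✓ MOVNE  r1←0x4d
3: · MOVHI
4: ✓ CMP  NZCV=1001
5: · ADDEQ
6: ✓ MOVCC  r0←0xce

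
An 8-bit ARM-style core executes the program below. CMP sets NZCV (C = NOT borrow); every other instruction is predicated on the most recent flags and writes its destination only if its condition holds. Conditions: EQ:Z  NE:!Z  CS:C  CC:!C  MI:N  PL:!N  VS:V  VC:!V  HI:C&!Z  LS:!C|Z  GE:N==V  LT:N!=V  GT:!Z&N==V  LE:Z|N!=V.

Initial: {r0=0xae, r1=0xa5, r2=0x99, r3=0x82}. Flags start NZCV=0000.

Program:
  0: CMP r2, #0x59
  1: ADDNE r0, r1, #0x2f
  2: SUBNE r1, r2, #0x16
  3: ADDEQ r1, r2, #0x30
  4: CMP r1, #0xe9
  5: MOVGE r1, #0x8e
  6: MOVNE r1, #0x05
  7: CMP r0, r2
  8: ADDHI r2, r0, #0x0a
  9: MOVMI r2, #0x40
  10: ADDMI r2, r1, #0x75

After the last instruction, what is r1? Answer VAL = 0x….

[0] flags=0011 → (cmp)
[1] flags=0011 NE?T → r0=0xd4
[2] flags=0011 NE?T → r1=0x83
[3] flags=0011 EQ?F → skip
[4] flags=1000 → (cmp)
[5] flags=1000 GE?F → skip
[6] flags=1000 NE?T → r1=0x05
[7] flags=0010 → (cmp)
[8] flags=0010 HI?T → r2=0xde
[9] flags=0010 MI?F → skip
[10] flags=0010 MI?F → skip

VAL = 0x05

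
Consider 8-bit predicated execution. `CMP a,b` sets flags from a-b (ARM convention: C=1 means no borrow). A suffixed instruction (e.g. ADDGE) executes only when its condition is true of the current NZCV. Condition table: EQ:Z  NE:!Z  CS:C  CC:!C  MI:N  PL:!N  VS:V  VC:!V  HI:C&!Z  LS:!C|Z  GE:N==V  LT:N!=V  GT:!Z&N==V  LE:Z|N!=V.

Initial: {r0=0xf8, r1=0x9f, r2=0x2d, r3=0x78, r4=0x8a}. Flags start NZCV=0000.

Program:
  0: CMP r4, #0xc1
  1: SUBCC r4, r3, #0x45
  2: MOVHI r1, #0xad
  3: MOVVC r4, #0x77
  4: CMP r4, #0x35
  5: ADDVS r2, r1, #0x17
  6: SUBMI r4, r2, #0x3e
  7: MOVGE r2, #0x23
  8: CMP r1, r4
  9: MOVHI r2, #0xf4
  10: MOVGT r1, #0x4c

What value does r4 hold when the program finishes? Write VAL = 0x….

VAL = 0x77

[0] flags=1000 → (cmp)
[1] flags=1000 CC?T → r4=0x33
[2] flags=1000 HI?F → skip
[3] flags=1000 VC?T → r4=0x77
[4] flags=0010 → (cmp)
[5] flags=0010 VS?F → skip
[6] flags=0010 MI?F → skip
[7] flags=0010 GE?T → r2=0x23
[8] flags=0011 → (cmp)
[9] flags=0011 HI?T → r2=0xf4
[10] flags=0011 GT?F → skip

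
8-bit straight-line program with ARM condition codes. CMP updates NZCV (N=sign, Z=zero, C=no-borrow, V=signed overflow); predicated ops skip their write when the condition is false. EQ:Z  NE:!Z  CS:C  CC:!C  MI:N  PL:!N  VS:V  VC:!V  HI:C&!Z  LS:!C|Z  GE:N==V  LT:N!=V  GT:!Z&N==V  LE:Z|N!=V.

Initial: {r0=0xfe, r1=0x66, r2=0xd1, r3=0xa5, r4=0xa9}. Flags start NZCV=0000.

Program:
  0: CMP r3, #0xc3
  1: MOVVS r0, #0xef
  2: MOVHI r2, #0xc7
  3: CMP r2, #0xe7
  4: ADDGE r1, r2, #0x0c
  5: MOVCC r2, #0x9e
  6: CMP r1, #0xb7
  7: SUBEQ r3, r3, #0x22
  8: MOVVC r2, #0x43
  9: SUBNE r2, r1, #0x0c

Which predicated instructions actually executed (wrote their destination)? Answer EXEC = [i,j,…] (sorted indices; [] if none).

[0] flags=1000 → (cmp)
[1] flags=1000 VS?F → skip
[2] flags=1000 HI?F → skip
[3] flags=1000 → (cmp)
[4] flags=1000 GE?F → skip
[5] flags=1000 CC?T → r2=0x9e
[6] flags=1001 → (cmp)
[7] flags=1001 EQ?F → skip
[8] flags=1001 VC?F → skip
[9] flags=1001 NE?T → r2=0x5a

EXEC = [5,9]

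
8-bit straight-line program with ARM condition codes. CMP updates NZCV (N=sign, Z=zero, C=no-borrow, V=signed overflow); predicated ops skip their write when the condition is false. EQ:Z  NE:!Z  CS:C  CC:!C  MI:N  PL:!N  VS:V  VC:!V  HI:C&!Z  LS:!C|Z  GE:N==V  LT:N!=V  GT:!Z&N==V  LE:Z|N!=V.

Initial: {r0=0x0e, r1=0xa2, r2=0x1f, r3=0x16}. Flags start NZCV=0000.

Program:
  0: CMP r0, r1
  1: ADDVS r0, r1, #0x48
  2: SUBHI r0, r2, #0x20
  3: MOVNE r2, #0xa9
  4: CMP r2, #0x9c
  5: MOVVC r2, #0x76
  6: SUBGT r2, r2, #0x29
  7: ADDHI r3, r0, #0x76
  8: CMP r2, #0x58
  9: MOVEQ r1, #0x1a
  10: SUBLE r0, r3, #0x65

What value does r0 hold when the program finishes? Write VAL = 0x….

VAL = 0x1f

0: ✓ CMP  NZCV=0000
1: · ADDVS
2: · SUBHI
3: ✓ MOVNE  r2←0xa9
4: ✓ CMP  NZCV=0010
5: ✓ MOVVC  r2←0x76
6: ✓ SUBGT  r2←0x4d
7: ✓ ADDHI  r3←0x84
8: ✓ CMP  NZCV=1000
9: · MOVEQ
10: ✓ SUBLE  r0←0x1f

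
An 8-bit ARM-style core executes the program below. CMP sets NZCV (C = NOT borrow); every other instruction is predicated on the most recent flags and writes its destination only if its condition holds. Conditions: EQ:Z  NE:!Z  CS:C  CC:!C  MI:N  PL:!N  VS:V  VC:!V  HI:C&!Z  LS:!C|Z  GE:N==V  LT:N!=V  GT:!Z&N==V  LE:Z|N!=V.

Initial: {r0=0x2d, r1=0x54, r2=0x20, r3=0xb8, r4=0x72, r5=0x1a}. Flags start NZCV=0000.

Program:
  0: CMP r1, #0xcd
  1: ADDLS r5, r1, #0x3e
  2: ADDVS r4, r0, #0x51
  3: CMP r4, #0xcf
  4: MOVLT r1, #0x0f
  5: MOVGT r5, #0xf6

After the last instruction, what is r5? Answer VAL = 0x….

[0] flags=1001 → (cmp)
[1] flags=1001 LS?T → r5=0x92
[2] flags=1001 VS?T → r4=0x7e
[3] flags=1001 → (cmp)
[4] flags=1001 LT?F → skip
[5] flags=1001 GT?T → r5=0xf6

VAL = 0xf6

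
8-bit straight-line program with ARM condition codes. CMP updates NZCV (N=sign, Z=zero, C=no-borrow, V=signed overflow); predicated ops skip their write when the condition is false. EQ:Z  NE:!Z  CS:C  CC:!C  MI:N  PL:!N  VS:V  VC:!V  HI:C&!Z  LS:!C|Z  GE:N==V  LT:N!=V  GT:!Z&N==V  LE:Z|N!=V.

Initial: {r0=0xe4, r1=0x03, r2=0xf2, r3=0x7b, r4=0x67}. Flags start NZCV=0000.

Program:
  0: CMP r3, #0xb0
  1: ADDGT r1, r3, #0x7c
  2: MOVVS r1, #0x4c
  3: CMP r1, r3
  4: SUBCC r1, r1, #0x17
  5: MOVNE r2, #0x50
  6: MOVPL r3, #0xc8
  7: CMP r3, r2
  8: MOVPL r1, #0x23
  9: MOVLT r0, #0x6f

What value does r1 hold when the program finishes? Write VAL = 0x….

VAL = 0x23

[0] flags=1001 → (cmp)
[1] flags=1001 GT?T → r1=0xf7
[2] flags=1001 VS?T → r1=0x4c
[3] flags=1000 → (cmp)
[4] flags=1000 CC?T → r1=0x35
[5] flags=1000 NE?T → r2=0x50
[6] flags=1000 PL?F → skip
[7] flags=0010 → (cmp)
[8] flags=0010 PL?T → r1=0x23
[9] flags=0010 LT?F → skip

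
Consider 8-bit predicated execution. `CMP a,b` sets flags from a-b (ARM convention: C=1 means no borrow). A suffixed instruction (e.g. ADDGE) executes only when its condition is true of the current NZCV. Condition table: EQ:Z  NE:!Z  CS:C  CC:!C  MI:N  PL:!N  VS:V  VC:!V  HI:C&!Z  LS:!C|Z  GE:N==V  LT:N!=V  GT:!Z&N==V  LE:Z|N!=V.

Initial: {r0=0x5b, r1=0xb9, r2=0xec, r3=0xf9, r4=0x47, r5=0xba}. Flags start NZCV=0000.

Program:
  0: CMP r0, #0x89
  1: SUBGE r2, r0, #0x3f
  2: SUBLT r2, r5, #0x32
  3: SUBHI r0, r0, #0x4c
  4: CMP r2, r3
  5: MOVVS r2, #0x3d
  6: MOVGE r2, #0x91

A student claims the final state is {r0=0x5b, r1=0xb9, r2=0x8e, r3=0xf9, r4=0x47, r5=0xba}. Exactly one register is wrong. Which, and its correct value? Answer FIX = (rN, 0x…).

FIX = (r2, 0x91)

0: ✓ CMP  NZCV=1001
1: ✓ SUBGE  r2←0x1c
2: · SUBLT
3: · SUBHI
4: ✓ CMP  NZCV=0000
5: · MOVVS
6: ✓ MOVGE  r2←0x91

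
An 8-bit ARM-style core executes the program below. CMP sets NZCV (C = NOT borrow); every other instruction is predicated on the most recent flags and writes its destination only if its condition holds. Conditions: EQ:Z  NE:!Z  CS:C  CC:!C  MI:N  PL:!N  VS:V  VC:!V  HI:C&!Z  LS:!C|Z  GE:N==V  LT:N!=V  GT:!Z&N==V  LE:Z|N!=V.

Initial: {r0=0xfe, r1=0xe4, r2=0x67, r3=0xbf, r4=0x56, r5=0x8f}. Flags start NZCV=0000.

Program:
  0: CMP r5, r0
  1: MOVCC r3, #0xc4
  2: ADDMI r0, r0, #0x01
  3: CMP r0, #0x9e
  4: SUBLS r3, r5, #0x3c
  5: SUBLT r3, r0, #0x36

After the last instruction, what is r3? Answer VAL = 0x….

VAL = 0xc4

0: ✓ CMP  NZCV=1000
1: ✓ MOVCC  r3←0xc4
2: ✓ ADDMI  r0←0xff
3: ✓ CMP  NZCV=0010
4: · SUBLS
5: · SUBLT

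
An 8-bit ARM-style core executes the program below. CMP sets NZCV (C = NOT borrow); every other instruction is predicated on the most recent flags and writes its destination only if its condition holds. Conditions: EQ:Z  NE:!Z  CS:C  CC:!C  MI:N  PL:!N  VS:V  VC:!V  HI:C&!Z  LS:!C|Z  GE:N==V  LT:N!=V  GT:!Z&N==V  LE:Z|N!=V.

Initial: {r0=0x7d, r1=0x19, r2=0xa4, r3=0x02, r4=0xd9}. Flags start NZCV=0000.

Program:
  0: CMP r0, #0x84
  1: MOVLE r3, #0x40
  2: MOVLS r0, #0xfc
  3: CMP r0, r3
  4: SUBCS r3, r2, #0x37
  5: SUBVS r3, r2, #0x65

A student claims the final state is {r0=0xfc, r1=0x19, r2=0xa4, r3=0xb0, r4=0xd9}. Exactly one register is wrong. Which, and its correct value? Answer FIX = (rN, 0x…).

FIX = (r3, 0x6d)

0: ✓ CMP  NZCV=1001
1: · MOVLE
2: ✓ MOVLS  r0←0xfc
3: ✓ CMP  NZCV=1010
4: ✓ SUBCS  r3←0x6d
5: · SUBVS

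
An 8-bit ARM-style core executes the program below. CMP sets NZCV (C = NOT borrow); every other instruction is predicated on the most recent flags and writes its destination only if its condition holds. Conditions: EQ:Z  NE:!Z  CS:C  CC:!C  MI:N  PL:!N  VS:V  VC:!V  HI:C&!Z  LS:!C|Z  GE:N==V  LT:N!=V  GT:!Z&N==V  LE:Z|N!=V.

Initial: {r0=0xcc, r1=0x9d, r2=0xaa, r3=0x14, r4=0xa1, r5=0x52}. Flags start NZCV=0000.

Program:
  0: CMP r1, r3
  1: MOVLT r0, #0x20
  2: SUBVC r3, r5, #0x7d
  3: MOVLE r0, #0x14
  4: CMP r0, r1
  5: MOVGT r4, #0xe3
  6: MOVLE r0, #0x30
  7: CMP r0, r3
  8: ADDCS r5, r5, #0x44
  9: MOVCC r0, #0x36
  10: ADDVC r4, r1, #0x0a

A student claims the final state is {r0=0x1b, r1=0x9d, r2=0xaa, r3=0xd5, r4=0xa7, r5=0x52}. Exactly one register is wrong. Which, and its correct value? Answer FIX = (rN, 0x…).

FIX = (r0, 0x36)

[0] flags=1010 → (cmp)
[1] flags=1010 LT?T → r0=0x20
[2] flags=1010 VC?T → r3=0xd5
[3] flags=1010 LE?T → r0=0x14
[4] flags=0000 → (cmp)
[5] flags=0000 GT?T → r4=0xe3
[6] flags=0000 LE?F → skip
[7] flags=0000 → (cmp)
[8] flags=0000 CS?F → skip
[9] flags=0000 CC?T → r0=0x36
[10] flags=0000 VC?T → r4=0xa7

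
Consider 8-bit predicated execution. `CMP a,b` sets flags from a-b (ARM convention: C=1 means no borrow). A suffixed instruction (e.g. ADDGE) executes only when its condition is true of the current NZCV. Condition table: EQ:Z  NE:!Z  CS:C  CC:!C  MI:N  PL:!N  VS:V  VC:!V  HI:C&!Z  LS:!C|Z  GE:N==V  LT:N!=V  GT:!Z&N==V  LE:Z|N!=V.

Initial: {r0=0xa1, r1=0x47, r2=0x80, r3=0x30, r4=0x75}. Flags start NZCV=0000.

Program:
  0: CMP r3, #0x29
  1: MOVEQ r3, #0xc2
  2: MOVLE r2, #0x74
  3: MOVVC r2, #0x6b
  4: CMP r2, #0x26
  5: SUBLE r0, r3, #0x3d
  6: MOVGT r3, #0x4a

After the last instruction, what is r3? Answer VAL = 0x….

VAL = 0x4a

[0] flags=0010 → (cmp)
[1] flags=0010 EQ?F → skip
[2] flags=0010 LE?F → skip
[3] flags=0010 VC?T → r2=0x6b
[4] flags=0010 → (cmp)
[5] flags=0010 LE?F → skip
[6] flags=0010 GT?T → r3=0x4a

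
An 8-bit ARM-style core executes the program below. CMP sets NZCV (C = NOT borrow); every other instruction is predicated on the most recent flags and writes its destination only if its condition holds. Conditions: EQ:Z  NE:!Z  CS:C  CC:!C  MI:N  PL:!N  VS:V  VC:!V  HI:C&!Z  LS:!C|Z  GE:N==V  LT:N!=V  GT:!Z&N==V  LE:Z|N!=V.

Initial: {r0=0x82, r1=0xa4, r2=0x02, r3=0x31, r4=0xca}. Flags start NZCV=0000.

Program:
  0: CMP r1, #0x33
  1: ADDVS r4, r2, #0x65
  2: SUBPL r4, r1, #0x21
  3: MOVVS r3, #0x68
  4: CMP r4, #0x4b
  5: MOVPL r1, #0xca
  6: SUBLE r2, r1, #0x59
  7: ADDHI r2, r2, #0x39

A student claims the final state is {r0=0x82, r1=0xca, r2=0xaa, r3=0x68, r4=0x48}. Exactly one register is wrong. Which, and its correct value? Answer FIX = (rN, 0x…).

FIX = (r4, 0x83)

[0] flags=0011 → (cmp)
[1] flags=0011 VS?T → r4=0x67
[2] flags=0011 PL?T → r4=0x83
[3] flags=0011 VS?T → r3=0x68
[4] flags=0011 → (cmp)
[5] flags=0011 PL?T → r1=0xca
[6] flags=0011 LE?T → r2=0x71
[7] flags=0011 HI?T → r2=0xaa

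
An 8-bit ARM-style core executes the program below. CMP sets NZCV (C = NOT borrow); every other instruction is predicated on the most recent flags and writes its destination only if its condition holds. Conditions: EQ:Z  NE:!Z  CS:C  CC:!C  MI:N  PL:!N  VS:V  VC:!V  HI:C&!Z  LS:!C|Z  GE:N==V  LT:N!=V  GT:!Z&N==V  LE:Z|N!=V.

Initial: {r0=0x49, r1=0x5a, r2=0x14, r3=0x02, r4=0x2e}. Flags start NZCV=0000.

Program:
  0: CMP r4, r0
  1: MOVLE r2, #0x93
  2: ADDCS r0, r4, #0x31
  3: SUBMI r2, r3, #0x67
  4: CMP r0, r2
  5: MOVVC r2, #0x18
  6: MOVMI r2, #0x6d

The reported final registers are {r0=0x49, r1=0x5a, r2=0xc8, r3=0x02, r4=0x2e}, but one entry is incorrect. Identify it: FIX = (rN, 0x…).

0: ✓ CMP  NZCV=1000
1: ✓ MOVLE  r2←0x93
2: · ADDCS
3: ✓ SUBMI  r2←0x9b
4: ✓ CMP  NZCV=1001
5: · MOVVC
6: ✓ MOVMI  r2←0x6d

FIX = (r2, 0x6d)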